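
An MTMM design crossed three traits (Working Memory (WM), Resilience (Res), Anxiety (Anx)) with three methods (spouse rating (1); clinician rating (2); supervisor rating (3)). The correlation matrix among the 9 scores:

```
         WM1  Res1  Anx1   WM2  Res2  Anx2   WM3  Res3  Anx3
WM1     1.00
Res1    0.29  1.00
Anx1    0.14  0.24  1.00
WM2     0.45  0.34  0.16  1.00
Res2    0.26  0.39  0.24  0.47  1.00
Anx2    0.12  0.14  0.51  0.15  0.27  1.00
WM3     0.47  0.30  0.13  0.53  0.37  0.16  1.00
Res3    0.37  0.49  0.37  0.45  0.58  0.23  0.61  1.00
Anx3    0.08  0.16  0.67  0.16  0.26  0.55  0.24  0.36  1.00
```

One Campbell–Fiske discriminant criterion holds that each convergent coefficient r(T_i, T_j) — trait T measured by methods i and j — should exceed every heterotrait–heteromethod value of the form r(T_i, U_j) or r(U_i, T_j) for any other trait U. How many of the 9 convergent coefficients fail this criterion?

0

Each convergent coefficient versus the relevant comparison correlations:
WM (methods 1·2): 0.45 vs {0.26, 0.34, 0.12, 0.16} → pass.
WM (methods 1·3): 0.47 vs {0.37, 0.30, 0.08, 0.13} → pass.
WM (methods 2·3): 0.53 vs {0.45, 0.37, 0.16, 0.16} → pass.
Res (methods 1·2): 0.39 vs {0.34, 0.26, 0.14, 0.24} → pass.
Res (methods 1·3): 0.49 vs {0.30, 0.37, 0.16, 0.37} → pass.
Res (methods 2·3): 0.58 vs {0.37, 0.45, 0.26, 0.23} → pass.
Anx (methods 1·2): 0.51 vs {0.16, 0.12, 0.24, 0.14} → pass.
Anx (methods 1·3): 0.67 vs {0.13, 0.08, 0.37, 0.16} → pass.
Anx (methods 2·3): 0.55 vs {0.16, 0.16, 0.23, 0.26} → pass.
0 of 9 fail.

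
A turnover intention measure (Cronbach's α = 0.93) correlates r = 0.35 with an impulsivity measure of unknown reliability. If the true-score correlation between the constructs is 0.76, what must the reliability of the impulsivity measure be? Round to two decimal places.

r_true = r_obs / √(r_xx · r_yy) ⇒ 0.76 = 0.35 / √(0.93 · r_yy).
√(0.93 · r_yy) = 0.35 / 0.76 = 0.4605; 0.93 · r_yy = 0.2121; r_yy = 0.2121 / 0.93 ≈ 0.23.

0.23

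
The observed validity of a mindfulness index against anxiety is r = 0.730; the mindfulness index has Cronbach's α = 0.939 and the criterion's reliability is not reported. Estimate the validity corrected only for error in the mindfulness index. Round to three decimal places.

Single correction: r_c = r_obs / √r_xx = 0.730 / √0.939 = 0.730 / 0.9690 ≈ 0.753.

0.753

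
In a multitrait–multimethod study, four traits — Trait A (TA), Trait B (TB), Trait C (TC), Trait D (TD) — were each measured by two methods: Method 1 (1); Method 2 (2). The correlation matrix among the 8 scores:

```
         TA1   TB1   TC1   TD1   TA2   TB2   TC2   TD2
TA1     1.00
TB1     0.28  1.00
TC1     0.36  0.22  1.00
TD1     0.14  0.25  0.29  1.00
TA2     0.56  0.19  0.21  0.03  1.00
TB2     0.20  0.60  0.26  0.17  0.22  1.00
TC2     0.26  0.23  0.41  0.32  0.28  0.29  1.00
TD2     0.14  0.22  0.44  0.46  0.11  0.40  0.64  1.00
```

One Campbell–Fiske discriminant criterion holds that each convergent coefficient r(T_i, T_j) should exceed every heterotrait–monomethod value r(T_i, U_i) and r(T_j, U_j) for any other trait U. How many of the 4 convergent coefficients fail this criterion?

Each convergent coefficient versus the relevant comparison correlations:
TA (methods 1·2): 0.56 vs {0.28, 0.22, 0.36, 0.28, 0.14, 0.11} → pass.
TB (methods 1·2): 0.60 vs {0.28, 0.22, 0.22, 0.29, 0.25, 0.40} → pass.
TC (methods 1·2): 0.41 vs {0.36, 0.28, 0.22, 0.29, 0.29, 0.64} → fail.
TD (methods 1·2): 0.46 vs {0.14, 0.11, 0.25, 0.40, 0.29, 0.64} → fail.
2 of 4 fail.

2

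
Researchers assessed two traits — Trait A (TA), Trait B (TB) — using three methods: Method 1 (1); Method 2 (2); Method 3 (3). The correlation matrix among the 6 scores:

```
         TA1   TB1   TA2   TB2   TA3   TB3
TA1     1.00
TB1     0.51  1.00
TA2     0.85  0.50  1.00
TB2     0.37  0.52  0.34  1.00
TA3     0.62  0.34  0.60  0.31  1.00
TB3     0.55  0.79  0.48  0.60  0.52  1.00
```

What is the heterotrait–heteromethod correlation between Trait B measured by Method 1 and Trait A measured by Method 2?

Different traits and methods: r(TB1, TA2) = 0.50.

0.50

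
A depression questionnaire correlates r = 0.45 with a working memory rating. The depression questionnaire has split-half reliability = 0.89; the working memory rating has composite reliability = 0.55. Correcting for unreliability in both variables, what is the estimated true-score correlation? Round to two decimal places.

r_true = r_obs / √(r_xx · r_yy) = 0.45 / √(0.89 × 0.55) = 0.45 / √0.4895 = 0.45 / 0.6996 ≈ 0.64.

0.64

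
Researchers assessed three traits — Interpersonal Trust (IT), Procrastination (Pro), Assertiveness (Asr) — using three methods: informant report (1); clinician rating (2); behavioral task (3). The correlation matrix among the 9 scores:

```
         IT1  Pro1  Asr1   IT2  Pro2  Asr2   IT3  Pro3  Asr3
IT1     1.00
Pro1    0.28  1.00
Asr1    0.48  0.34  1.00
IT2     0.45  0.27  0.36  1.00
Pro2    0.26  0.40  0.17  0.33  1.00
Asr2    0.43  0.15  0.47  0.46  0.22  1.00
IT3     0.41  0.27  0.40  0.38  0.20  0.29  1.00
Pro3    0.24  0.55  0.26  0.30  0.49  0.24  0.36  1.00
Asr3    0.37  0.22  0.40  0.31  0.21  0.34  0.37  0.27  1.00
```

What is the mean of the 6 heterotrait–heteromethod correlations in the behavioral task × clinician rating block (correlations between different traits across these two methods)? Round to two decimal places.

0.26

HTHM values (method 3 × method 2): 0.20, 0.29, 0.30, 0.24, 0.31, 0.21; mean = 1.55/6 = 0.26.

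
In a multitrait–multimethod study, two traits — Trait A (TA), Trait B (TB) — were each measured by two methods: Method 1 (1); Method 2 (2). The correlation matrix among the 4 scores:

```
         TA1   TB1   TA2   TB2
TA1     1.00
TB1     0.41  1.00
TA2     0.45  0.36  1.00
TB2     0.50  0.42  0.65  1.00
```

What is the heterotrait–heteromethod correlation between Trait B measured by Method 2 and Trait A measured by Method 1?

Different traits and methods: r(TB2, TA1) = 0.50.

0.50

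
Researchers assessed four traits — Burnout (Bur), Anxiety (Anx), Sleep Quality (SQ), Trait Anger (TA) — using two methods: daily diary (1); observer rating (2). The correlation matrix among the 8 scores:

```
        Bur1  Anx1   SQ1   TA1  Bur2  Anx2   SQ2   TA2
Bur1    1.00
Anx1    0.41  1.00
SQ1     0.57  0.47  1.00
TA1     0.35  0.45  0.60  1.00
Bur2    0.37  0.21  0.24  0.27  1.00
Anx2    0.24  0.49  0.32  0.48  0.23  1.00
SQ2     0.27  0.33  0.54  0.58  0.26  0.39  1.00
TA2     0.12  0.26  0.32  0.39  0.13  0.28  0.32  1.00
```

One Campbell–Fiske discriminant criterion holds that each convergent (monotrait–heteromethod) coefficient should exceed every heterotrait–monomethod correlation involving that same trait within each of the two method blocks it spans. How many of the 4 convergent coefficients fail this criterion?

Convergent coefficients and their comparison sets:
Bur (methods 1·2): 0.37 vs {0.41, 0.23, 0.57, 0.26, 0.35, 0.13} → fail.
Anx (methods 1·2): 0.49 vs {0.41, 0.23, 0.47, 0.39, 0.45, 0.28} → pass.
SQ (methods 1·2): 0.54 vs {0.57, 0.26, 0.47, 0.39, 0.60, 0.32} → fail.
TA (methods 1·2): 0.39 vs {0.35, 0.13, 0.45, 0.28, 0.60, 0.32} → fail.
3 of 4 fail.

3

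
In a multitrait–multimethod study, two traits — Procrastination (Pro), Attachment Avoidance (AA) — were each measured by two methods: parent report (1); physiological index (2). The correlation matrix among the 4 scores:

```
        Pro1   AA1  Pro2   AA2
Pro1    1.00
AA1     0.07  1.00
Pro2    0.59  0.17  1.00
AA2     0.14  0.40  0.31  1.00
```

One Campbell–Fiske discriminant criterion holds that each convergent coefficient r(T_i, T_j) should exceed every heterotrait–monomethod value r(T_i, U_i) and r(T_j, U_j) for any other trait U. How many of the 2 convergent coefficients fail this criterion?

0

Checking each validity diagonal entry against its comparison values:
Pro (methods 1·2): 0.59 vs {0.07, 0.31} → pass.
AA (methods 1·2): 0.40 vs {0.07, 0.31} → pass.
0 of 2 fail.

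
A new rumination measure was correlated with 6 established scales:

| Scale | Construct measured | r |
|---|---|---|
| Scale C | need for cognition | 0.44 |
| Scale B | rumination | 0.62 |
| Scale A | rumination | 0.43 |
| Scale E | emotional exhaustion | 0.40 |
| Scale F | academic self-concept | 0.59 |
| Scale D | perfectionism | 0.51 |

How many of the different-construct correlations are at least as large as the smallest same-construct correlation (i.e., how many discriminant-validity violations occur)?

3

Convergent (same construct = rumination): Scale B, Scale A.
Smallest convergent = 0.43. Discriminant values: 0.44, 0.40, 0.59, 0.51; count ≥ 0.43 → 3.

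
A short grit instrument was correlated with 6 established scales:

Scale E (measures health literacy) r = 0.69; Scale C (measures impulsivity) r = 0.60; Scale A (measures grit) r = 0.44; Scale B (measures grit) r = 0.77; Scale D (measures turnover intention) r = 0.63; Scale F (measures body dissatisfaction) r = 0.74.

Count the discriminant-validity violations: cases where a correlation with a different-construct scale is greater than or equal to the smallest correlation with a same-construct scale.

Convergent (same construct = grit): Scale A, Scale B.
Smallest convergent = 0.44. Discriminant values: 0.69, 0.60, 0.63, 0.74; count ≥ 0.44 → 4.

4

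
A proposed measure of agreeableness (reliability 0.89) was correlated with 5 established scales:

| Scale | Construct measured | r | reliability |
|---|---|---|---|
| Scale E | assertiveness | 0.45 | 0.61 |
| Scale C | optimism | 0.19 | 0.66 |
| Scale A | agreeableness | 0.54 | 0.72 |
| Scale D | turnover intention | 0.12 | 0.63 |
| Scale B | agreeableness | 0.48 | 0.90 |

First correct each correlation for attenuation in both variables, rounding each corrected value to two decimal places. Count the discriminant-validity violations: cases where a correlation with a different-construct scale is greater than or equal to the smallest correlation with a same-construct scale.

1

Disattenuated r (r / √(r_scale · r_new)):
  Scale E (disc): 0.45 / √(0.61·0.89) = 0.61
  Scale C (disc): 0.19 / √(0.66·0.89) = 0.25
  Scale A (conv): 0.54 / √(0.72·0.89) = 0.67
  Scale D (disc): 0.12 / √(0.63·0.89) = 0.16
  Scale B (conv): 0.48 / √(0.90·0.89) = 0.54
Smallest convergent = 0.54. Discriminant values: 0.61, 0.25, 0.16; count ≥ 0.54 → 1.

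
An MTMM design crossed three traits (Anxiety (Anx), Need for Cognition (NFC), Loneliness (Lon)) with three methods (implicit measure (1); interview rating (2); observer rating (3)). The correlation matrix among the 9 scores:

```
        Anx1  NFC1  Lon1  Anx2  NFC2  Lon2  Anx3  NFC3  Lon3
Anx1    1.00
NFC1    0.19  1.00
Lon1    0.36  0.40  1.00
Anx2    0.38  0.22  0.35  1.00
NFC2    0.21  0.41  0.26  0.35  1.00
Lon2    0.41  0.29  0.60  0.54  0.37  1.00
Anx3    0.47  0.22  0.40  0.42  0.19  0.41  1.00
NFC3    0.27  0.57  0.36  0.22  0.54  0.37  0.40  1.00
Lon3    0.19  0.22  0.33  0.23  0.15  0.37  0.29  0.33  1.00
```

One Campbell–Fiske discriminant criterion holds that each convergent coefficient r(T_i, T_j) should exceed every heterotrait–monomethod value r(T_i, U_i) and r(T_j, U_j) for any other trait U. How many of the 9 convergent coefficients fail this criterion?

Each convergent coefficient versus the relevant comparison correlations:
Anx (methods 1·2): 0.38 vs {0.19, 0.35, 0.36, 0.54} → fail.
Anx (methods 1·3): 0.47 vs {0.19, 0.40, 0.36, 0.29} → pass.
Anx (methods 2·3): 0.42 vs {0.35, 0.40, 0.54, 0.29} → fail.
NFC (methods 1·2): 0.41 vs {0.19, 0.35, 0.40, 0.37} → pass.
NFC (methods 1·3): 0.57 vs {0.19, 0.40, 0.40, 0.33} → pass.
NFC (methods 2·3): 0.54 vs {0.35, 0.40, 0.37, 0.33} → pass.
Lon (methods 1·2): 0.60 vs {0.36, 0.54, 0.40, 0.37} → pass.
Lon (methods 1·3): 0.33 vs {0.36, 0.29, 0.40, 0.33} → fail.
Lon (methods 2·3): 0.37 vs {0.54, 0.29, 0.37, 0.33} → fail.
4 of 9 fail.

4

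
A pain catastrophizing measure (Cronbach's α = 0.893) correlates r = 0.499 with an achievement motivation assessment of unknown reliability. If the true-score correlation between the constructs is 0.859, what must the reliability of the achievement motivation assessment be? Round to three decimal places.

0.378

r_true = r_obs / √(r_xx · r_yy) ⇒ 0.859 = 0.499 / √(0.893 · r_yy).
√(0.893 · r_yy) = 0.499 / 0.859 = 0.5809; 0.893 · r_yy = 0.3374; r_yy = 0.3374 / 0.893 ≈ 0.378.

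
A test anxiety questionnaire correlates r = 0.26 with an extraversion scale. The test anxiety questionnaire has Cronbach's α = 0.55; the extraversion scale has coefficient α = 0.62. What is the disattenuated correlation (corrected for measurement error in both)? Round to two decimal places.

r_true = r_obs / √(r_xx · r_yy) = 0.26 / √(0.55 × 0.62) = 0.26 / √0.3410 = 0.26 / 0.5840 ≈ 0.45.

0.45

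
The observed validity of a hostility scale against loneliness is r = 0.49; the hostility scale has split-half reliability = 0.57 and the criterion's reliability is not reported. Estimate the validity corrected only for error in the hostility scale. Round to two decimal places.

0.65

Single correction: r_c = r_obs / √r_xx = 0.49 / √0.57 = 0.49 / 0.7550 ≈ 0.65.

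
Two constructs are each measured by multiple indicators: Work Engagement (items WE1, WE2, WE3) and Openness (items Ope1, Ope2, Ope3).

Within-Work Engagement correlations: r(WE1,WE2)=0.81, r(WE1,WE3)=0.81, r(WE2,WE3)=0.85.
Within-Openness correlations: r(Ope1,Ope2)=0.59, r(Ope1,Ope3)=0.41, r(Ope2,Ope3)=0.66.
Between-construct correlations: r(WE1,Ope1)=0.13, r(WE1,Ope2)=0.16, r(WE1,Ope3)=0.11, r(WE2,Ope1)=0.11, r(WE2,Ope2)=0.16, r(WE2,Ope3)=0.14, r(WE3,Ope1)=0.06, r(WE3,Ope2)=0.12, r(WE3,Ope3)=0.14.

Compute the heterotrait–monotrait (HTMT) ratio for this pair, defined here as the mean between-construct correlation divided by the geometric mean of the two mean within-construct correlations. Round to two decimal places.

Mean between = 1.13/9 = 0.1256.
Mean within-WE = 2.47/3 = 0.8233; mean within-Ope = 1.66/3 = 0.5533.
Geometric mean = √(0.8233 × 0.5533) = 0.6749.
HTMT = 0.1256 / 0.6749 = 0.19.

0.19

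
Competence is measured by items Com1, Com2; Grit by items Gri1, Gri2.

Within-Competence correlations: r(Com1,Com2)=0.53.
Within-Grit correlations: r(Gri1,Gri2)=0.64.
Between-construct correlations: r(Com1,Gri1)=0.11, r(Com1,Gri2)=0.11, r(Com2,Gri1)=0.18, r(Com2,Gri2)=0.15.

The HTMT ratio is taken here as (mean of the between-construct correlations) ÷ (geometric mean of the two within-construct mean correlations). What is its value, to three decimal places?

0.236

Mean heterotrait r = 0.55/4 = 0.1375.
Mean within-Com = 0.53/1 = 0.5300; mean within-Gri = 0.64/1 = 0.6400.
Geometric mean = √(0.5300 × 0.6400) = 0.5824.
HTMT = 0.1375 / 0.5824 = 0.236.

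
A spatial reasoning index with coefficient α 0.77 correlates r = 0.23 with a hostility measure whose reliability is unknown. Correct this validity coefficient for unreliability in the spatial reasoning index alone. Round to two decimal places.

0.26

Single correction: r_c = r_obs / √r_xx = 0.23 / √0.77 = 0.23 / 0.8775 ≈ 0.26.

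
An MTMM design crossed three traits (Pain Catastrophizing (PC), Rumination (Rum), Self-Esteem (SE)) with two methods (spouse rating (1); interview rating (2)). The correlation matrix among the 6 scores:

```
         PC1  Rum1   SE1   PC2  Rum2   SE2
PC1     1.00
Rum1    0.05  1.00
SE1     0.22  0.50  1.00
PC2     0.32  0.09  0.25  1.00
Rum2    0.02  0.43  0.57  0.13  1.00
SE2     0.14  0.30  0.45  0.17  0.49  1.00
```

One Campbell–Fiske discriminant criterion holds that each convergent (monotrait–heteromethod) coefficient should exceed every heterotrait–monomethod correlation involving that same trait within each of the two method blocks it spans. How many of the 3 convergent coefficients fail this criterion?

Each convergent coefficient versus the relevant comparison correlations:
PC (methods 1·2): 0.32 vs {0.05, 0.13, 0.22, 0.17} → pass.
Rum (methods 1·2): 0.43 vs {0.05, 0.13, 0.50, 0.49} → fail.
SE (methods 1·2): 0.45 vs {0.22, 0.17, 0.50, 0.49} → fail.
2 of 3 fail.

2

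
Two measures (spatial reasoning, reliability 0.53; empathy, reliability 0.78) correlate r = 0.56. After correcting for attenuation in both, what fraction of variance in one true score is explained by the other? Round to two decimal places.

0.76

Disattenuated r = 0.56 / √(0.53 × 0.78) = 0.56 / 0.6430 = 0.8709.
Shared true-score variance = 0.8709² = 0.7585 ≈ 0.76.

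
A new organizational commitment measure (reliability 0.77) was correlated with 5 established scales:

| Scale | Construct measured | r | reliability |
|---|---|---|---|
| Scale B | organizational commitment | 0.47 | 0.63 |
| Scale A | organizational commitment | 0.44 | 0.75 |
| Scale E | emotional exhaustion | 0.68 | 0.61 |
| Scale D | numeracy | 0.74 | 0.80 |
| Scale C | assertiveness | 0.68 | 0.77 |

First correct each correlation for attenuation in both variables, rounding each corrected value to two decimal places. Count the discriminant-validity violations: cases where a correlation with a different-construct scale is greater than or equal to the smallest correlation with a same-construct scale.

Disattenuated r (r / √(r_scale · r_new)):
  Scale B (conv): 0.47 / √(0.63·0.77) = 0.67
  Scale A (conv): 0.44 / √(0.75·0.77) = 0.58
  Scale E (disc): 0.68 / √(0.61·0.77) = 0.99
  Scale D (disc): 0.74 / √(0.80·0.77) = 0.94
  Scale C (disc): 0.68 / √(0.77·0.77) = 0.88
Smallest convergent = 0.58. Discriminant values: 0.99, 0.94, 0.88; count ≥ 0.58 → 3.

3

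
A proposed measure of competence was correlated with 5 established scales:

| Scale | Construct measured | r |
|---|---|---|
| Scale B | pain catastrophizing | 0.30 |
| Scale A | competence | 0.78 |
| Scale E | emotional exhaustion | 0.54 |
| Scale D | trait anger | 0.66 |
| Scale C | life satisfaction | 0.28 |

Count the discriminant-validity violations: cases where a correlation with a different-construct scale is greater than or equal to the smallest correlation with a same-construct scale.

0

Convergent (same construct = competence): Scale A.
Smallest convergent = 0.78. Discriminant values: 0.30, 0.54, 0.66, 0.28; count ≥ 0.78 → 0.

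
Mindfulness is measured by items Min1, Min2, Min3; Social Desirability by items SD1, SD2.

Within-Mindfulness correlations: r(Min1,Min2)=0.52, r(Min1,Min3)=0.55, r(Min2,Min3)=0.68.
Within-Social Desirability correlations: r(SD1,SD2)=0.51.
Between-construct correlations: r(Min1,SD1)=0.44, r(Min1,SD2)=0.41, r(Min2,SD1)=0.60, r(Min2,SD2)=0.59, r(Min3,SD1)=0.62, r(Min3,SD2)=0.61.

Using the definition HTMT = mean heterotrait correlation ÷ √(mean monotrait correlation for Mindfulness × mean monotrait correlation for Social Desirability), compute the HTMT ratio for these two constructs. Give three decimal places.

0.999

Between-construct mean = 3.27/6 = 0.5450.
Mean within-Min = 1.75/3 = 0.5833; mean within-SD = 0.51/1 = 0.5100.
Geometric mean = √(0.5833 × 0.5100) = 0.5454.
HTMT = 0.5450 / 0.5454 = 0.999.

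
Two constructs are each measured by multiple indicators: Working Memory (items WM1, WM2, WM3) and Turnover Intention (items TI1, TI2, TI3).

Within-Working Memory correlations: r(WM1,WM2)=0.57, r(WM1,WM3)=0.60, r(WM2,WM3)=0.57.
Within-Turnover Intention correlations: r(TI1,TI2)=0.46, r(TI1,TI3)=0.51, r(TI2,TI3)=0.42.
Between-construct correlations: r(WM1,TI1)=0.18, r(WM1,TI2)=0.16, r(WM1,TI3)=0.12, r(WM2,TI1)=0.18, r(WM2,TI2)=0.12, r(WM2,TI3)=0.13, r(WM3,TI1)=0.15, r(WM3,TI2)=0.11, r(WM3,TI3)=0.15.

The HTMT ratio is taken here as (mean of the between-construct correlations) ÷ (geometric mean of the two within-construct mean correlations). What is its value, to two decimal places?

0.28

Mean between = 1.30/9 = 0.1444.
Mean within-WM = 1.74/3 = 0.5800; mean within-TI = 1.39/3 = 0.4633.
Geometric mean = √(0.5800 × 0.4633) = 0.5184.
HTMT = 0.1444 / 0.5184 = 0.28.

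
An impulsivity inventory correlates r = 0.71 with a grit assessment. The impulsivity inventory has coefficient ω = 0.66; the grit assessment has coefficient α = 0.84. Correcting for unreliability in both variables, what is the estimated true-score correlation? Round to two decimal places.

r_true = r_obs / √(r_xx · r_yy) = 0.71 / √(0.66 × 0.84) = 0.71 / √0.5544 = 0.71 / 0.7446 ≈ 0.95.

0.95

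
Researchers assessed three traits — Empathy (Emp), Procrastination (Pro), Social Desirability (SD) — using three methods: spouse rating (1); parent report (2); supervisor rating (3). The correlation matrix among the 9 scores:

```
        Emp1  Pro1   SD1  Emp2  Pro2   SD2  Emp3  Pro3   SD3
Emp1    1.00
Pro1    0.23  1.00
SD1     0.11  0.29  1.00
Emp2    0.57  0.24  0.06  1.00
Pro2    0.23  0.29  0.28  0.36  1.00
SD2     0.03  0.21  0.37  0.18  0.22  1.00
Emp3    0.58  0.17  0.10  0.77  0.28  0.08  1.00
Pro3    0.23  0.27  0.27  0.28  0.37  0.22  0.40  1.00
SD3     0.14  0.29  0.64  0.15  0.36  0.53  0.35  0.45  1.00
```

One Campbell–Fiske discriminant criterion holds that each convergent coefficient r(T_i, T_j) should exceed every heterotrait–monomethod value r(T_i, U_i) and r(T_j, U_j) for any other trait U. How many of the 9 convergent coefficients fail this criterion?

Convergent coefficients and their comparison sets:
Emp (methods 1·2): 0.57 vs {0.23, 0.36, 0.11, 0.18} → pass.
Emp (methods 1·3): 0.58 vs {0.23, 0.40, 0.11, 0.35} → pass.
Emp (methods 2·3): 0.77 vs {0.36, 0.40, 0.18, 0.35} → pass.
Pro (methods 1·2): 0.29 vs {0.23, 0.36, 0.29, 0.22} → fail.
Pro (methods 1·3): 0.27 vs {0.23, 0.40, 0.29, 0.45} → fail.
Pro (methods 2·3): 0.37 vs {0.36, 0.40, 0.22, 0.45} → fail.
SD (methods 1·2): 0.37 vs {0.11, 0.18, 0.29, 0.22} → pass.
SD (methods 1·3): 0.64 vs {0.11, 0.35, 0.29, 0.45} → pass.
SD (methods 2·3): 0.53 vs {0.18, 0.35, 0.22, 0.45} → pass.
3 of 9 fail.

3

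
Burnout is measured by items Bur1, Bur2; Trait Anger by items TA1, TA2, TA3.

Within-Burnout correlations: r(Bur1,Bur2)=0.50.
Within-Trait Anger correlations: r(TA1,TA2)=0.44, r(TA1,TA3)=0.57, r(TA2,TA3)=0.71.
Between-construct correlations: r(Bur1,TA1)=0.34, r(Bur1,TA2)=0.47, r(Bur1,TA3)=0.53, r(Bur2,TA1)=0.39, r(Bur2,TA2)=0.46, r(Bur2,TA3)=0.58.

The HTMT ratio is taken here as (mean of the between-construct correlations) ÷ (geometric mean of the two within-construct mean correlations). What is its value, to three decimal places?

Mean heterotrait r = 2.77/6 = 0.4617.
Mean within-Bur = 0.50/1 = 0.5000; mean within-TA = 1.72/3 = 0.5733.
Geometric mean = √(0.5000 × 0.5733) = 0.5354.
HTMT = 0.4617 / 0.5354 = 0.862.

0.862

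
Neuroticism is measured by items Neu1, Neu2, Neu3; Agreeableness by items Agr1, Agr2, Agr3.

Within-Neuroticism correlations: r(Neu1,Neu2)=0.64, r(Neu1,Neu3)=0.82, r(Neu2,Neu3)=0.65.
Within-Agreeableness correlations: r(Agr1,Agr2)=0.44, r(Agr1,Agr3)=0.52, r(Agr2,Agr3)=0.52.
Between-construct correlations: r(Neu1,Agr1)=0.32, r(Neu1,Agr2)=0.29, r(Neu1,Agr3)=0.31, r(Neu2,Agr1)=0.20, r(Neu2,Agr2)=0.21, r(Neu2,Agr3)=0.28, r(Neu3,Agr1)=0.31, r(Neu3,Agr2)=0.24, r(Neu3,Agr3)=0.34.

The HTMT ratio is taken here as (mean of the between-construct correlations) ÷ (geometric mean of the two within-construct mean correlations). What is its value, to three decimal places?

Mean heterotrait r = 2.50/9 = 0.2778.
Mean within-Neu = 2.11/3 = 0.7033; mean within-Agr = 1.48/3 = 0.4933.
Geometric mean = √(0.7033 × 0.4933) = 0.5890.
HTMT = 0.2778 / 0.5890 = 0.472.

0.472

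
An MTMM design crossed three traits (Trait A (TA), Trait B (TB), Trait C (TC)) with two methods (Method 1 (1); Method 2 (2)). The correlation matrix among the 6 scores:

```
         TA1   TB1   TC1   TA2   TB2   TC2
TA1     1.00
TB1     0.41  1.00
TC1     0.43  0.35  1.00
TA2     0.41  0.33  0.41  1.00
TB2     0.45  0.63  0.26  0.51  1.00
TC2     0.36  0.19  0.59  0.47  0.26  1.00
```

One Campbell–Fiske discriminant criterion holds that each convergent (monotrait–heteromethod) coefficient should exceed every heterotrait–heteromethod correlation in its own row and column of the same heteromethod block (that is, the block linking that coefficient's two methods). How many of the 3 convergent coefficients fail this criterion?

Checking each validity diagonal entry against its comparison values:
TA (methods 1·2): 0.41 vs {0.45, 0.33, 0.36, 0.41} → fail.
TB (methods 1·2): 0.63 vs {0.33, 0.45, 0.19, 0.26} → pass.
TC (methods 1·2): 0.59 vs {0.41, 0.36, 0.26, 0.19} → pass.
1 of 3 fail.

1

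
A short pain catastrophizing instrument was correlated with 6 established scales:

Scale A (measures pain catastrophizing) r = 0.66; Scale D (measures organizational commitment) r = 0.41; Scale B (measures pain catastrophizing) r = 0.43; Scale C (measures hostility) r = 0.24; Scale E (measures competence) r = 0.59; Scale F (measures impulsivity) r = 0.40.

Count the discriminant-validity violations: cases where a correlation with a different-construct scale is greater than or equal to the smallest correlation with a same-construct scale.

1

Convergent (same construct = pain catastrophizing): Scale A, Scale B.
Smallest convergent = 0.43. Discriminant values: 0.41, 0.24, 0.59, 0.40; count ≥ 0.43 → 1.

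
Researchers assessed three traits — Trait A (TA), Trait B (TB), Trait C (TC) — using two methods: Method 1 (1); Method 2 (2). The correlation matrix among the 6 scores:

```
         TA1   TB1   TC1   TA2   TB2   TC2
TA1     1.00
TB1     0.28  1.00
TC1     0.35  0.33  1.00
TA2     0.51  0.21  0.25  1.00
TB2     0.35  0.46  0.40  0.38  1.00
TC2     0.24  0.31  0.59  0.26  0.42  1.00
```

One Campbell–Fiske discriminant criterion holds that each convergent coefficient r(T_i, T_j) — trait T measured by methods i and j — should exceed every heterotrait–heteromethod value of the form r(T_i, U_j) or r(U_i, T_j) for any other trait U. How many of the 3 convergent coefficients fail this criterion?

Convergent coefficients and their comparison sets:
TA (methods 1·2): 0.51 vs {0.35, 0.21, 0.24, 0.25} → pass.
TB (methods 1·2): 0.46 vs {0.21, 0.35, 0.31, 0.40} → pass.
TC (methods 1·2): 0.59 vs {0.25, 0.24, 0.40, 0.31} → pass.
0 of 3 fail.

0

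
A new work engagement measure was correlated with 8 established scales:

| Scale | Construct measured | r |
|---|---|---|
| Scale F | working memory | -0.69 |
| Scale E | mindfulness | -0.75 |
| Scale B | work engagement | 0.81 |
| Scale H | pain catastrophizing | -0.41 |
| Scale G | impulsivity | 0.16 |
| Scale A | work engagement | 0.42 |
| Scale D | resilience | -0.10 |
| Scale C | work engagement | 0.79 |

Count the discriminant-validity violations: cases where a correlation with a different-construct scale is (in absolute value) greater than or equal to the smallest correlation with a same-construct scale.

2

Convergent (same construct = work engagement): Scale B, Scale A, Scale C.
Smallest convergent = 0.42. Discriminant |r|: 0.69, 0.75, 0.41, 0.16, 0.10; count ≥ 0.42 → 2.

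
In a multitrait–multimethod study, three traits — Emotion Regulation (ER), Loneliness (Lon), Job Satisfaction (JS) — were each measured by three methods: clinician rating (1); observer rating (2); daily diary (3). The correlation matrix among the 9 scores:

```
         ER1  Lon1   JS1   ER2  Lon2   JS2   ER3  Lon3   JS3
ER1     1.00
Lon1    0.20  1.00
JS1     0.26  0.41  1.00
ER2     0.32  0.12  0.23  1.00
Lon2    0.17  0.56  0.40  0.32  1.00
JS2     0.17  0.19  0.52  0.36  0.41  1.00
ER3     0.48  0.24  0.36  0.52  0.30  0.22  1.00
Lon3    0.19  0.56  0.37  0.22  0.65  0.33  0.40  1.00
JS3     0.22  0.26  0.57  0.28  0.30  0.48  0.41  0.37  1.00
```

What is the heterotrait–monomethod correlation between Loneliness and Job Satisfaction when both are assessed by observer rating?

Different traits, same method: r(Lon2, JS2) = 0.41.

0.41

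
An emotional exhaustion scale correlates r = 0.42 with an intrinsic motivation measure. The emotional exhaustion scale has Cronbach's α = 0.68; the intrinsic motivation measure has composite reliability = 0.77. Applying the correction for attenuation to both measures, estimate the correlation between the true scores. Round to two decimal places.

0.58

r_true = r_obs / √(r_xx · r_yy) = 0.42 / √(0.68 × 0.77) = 0.42 / √0.5236 = 0.42 / 0.7236 ≈ 0.58.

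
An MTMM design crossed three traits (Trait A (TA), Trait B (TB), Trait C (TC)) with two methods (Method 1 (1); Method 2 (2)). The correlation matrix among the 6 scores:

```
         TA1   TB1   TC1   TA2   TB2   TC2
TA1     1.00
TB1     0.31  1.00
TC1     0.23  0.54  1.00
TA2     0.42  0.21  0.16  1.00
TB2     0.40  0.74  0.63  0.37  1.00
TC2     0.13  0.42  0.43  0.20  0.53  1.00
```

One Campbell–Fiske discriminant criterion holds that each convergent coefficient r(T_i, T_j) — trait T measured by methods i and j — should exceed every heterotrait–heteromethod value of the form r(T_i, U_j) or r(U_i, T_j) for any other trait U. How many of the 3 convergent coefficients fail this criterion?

Convergent coefficients and their comparison sets:
TA (methods 1·2): 0.42 vs {0.40, 0.21, 0.13, 0.16} → pass.
TB (methods 1·2): 0.74 vs {0.21, 0.40, 0.42, 0.63} → pass.
TC (methods 1·2): 0.43 vs {0.16, 0.13, 0.63, 0.42} → fail.
1 of 3 fail.

1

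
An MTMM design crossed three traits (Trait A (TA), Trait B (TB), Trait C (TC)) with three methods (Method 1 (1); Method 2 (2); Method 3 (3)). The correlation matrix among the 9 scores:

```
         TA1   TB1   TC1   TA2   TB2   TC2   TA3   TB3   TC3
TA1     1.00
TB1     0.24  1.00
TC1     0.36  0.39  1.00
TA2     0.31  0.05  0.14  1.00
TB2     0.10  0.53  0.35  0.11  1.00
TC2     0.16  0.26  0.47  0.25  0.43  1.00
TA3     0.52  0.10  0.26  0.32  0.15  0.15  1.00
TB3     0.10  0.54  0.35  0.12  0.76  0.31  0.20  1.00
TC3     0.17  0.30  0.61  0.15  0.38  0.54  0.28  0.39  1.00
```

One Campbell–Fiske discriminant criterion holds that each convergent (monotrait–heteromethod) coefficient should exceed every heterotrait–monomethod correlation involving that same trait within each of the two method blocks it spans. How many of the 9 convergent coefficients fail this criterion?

1

Convergent coefficients and their comparison sets:
TA (methods 1·2): 0.31 vs {0.24, 0.11, 0.36, 0.25} → fail.
TA (methods 1·3): 0.52 vs {0.24, 0.20, 0.36, 0.28} → pass.
TA (methods 2·3): 0.32 vs {0.11, 0.20, 0.25, 0.28} → pass.
TB (methods 1·2): 0.53 vs {0.24, 0.11, 0.39, 0.43} → pass.
TB (methods 1·3): 0.54 vs {0.24, 0.20, 0.39, 0.39} → pass.
TB (methods 2·3): 0.76 vs {0.11, 0.20, 0.43, 0.39} → pass.
TC (methods 1·2): 0.47 vs {0.36, 0.25, 0.39, 0.43} → pass.
TC (methods 1·3): 0.61 vs {0.36, 0.28, 0.39, 0.39} → pass.
TC (methods 2·3): 0.54 vs {0.25, 0.28, 0.43, 0.39} → pass.
1 of 9 fail.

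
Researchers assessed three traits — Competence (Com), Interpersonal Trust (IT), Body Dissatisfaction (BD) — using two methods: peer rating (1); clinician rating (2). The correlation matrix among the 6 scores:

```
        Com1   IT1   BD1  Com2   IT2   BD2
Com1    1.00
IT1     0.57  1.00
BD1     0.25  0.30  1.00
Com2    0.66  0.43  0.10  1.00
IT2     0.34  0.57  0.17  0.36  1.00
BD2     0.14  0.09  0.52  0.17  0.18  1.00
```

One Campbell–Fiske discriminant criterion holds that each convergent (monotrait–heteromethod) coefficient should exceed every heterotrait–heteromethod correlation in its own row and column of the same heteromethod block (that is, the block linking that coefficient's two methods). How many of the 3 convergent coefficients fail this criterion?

0

Convergent coefficients and their comparison sets:
Com (methods 1·2): 0.66 vs {0.34, 0.43, 0.14, 0.10} → pass.
IT (methods 1·2): 0.57 vs {0.43, 0.34, 0.09, 0.17} → pass.
BD (methods 1·2): 0.52 vs {0.10, 0.14, 0.17, 0.09} → pass.
0 of 3 fail.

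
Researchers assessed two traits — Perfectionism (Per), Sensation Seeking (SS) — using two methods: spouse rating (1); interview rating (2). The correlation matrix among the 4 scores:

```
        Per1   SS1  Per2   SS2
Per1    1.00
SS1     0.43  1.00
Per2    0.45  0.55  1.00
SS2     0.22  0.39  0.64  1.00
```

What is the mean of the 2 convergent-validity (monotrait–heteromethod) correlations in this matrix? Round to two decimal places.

0.42

Convergent values: 0.45, 0.39; mean = 0.84/2 = 0.42.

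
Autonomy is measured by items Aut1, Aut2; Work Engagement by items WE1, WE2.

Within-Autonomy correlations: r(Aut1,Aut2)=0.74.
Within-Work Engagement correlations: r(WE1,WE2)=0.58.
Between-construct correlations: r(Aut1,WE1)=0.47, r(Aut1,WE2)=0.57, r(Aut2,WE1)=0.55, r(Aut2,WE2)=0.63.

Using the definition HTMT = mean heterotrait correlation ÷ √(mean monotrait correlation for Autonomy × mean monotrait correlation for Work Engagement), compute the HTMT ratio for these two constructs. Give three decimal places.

Mean between = 2.22/4 = 0.5550.
Mean within-Aut = 0.74/1 = 0.7400; mean within-WE = 0.58/1 = 0.5800.
Geometric mean = √(0.7400 × 0.5800) = 0.6551.
HTMT = 0.5550 / 0.6551 = 0.847.

0.847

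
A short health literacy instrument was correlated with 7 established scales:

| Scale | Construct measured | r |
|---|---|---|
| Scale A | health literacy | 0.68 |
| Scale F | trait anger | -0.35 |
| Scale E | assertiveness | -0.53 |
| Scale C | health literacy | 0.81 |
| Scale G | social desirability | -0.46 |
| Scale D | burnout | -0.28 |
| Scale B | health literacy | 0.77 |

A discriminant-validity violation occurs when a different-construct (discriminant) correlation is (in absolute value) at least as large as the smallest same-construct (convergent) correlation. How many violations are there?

Convergent (same construct = health literacy): Scale A, Scale C, Scale B.
Smallest convergent = 0.68. Discriminant |r|: 0.35, 0.53, 0.46, 0.28; count ≥ 0.68 → 0.

0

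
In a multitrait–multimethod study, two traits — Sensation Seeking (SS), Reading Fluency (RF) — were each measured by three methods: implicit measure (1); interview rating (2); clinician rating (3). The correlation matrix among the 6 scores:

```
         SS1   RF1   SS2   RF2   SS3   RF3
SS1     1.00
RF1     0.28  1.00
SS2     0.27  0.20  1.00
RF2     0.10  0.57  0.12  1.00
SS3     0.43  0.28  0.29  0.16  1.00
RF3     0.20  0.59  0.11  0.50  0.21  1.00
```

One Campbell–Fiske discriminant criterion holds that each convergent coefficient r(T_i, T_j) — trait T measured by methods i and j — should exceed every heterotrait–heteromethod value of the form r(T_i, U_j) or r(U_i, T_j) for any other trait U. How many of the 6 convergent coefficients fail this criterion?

Checking each validity diagonal entry against its comparison values:
SS (methods 1·2): 0.27 vs {0.10, 0.20} → pass.
SS (methods 1·3): 0.43 vs {0.20, 0.28} → pass.
SS (methods 2·3): 0.29 vs {0.11, 0.16} → pass.
RF (methods 1·2): 0.57 vs {0.20, 0.10} → pass.
RF (methods 1·3): 0.59 vs {0.28, 0.20} → pass.
RF (methods 2·3): 0.50 vs {0.16, 0.11} → pass.
0 of 6 fail.

0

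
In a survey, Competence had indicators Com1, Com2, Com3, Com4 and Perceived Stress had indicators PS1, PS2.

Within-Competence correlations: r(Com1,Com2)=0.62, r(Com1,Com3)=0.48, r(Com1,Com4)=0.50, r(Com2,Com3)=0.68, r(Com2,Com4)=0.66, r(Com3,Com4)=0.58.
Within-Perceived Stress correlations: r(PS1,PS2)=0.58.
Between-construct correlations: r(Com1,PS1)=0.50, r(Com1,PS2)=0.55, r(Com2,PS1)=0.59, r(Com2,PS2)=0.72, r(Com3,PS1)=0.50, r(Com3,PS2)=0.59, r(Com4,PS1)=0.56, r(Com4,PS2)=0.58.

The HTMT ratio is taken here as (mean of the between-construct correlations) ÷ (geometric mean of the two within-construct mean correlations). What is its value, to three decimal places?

Mean heterotrait r = 4.59/8 = 0.5738.
Mean within-Com = 3.52/6 = 0.5867; mean within-PS = 0.58/1 = 0.5800.
Geometric mean = √(0.5867 × 0.5800) = 0.5833.
HTMT = 0.5738 / 0.5833 = 0.984.

0.984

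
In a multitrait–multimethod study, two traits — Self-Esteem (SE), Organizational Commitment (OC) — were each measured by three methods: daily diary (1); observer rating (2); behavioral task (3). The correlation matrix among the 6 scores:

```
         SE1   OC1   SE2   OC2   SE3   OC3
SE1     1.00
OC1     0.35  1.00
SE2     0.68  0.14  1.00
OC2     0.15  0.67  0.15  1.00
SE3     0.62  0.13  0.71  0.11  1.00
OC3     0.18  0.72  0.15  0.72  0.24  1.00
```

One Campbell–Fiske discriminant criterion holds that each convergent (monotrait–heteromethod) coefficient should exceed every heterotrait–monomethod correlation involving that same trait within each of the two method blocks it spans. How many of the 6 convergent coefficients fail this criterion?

Each convergent coefficient versus the relevant comparison correlations:
SE (methods 1·2): 0.68 vs {0.35, 0.15} → pass.
SE (methods 1·3): 0.62 vs {0.35, 0.24} → pass.
SE (methods 2·3): 0.71 vs {0.15, 0.24} → pass.
OC (methods 1·2): 0.67 vs {0.35, 0.15} → pass.
OC (methods 1·3): 0.72 vs {0.35, 0.24} → pass.
OC (methods 2·3): 0.72 vs {0.15, 0.24} → pass.
0 of 6 fail.

0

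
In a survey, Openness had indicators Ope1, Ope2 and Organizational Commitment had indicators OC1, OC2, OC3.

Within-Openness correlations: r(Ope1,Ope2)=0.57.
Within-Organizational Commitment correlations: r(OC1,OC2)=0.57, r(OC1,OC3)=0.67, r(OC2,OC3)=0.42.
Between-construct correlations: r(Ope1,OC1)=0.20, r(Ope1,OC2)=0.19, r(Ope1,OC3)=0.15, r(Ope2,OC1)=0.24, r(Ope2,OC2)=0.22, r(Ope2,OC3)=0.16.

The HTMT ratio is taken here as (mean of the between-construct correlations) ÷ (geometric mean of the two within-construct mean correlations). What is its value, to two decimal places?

0.34

Mean heterotrait r = 1.16/6 = 0.1933.
Mean within-Ope = 0.57/1 = 0.5700; mean within-OC = 1.66/3 = 0.5533.
Geometric mean = √(0.5700 × 0.5533) = 0.5616.
HTMT = 0.1933 / 0.5616 = 0.34.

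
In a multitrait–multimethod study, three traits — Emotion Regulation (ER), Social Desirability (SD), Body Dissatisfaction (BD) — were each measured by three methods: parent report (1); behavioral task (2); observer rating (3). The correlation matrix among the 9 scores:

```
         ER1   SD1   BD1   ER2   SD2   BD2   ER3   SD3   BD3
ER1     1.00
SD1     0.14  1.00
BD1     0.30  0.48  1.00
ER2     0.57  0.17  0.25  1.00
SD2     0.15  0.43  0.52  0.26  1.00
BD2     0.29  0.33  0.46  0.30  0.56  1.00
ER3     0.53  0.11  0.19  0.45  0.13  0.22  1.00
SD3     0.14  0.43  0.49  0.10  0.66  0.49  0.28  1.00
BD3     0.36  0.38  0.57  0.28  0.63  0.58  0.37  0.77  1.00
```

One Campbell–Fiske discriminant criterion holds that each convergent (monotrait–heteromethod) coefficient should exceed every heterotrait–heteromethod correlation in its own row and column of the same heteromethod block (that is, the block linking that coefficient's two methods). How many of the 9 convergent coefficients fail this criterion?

Checking each validity diagonal entry against its comparison values:
ER (methods 1·2): 0.57 vs {0.15, 0.17, 0.29, 0.25} → pass.
ER (methods 1·3): 0.53 vs {0.14, 0.11, 0.36, 0.19} → pass.
ER (methods 2·3): 0.45 vs {0.10, 0.13, 0.28, 0.22} → pass.
SD (methods 1·2): 0.43 vs {0.17, 0.15, 0.33, 0.52} → fail.
SD (methods 1·3): 0.43 vs {0.11, 0.14, 0.38, 0.49} → fail.
SD (methods 2·3): 0.66 vs {0.13, 0.10, 0.63, 0.49} → pass.
BD (methods 1·2): 0.46 vs {0.25, 0.29, 0.52, 0.33} → fail.
BD (methods 1·3): 0.57 vs {0.19, 0.36, 0.49, 0.38} → pass.
BD (methods 2·3): 0.58 vs {0.22, 0.28, 0.49, 0.63} → fail.
4 of 9 fail.

4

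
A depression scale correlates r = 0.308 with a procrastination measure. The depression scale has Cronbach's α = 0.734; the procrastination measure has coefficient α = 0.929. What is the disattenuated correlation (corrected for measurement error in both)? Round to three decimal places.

r_true = r_obs / √(r_xx · r_yy) = 0.308 / √(0.734 × 0.929) = 0.308 / √0.681886 = 0.308 / 0.8258 ≈ 0.373.

0.373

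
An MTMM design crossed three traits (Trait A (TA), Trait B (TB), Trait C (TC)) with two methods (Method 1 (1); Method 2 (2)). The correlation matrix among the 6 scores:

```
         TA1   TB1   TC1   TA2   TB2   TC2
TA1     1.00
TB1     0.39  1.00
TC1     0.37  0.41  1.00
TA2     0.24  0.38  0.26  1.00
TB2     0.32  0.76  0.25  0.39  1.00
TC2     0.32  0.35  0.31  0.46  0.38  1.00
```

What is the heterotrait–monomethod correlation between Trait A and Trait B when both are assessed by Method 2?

Different traits, same method: r(TA2, TB2) = 0.39.

0.39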